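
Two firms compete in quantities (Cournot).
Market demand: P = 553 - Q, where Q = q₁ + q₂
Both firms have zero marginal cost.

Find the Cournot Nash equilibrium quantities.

q₁* = q₂* = 184.33; P* = 184.33

Work:
Profit: π_i = P·q_i = (a - q_i - q_j)·q_i
FOC: ∂π_i/∂q_i = a - 2q_i - q_j = 0
Reaction function: q_i = (553 - q_j)/2
Symmetry: q* = 553/3 = 184.33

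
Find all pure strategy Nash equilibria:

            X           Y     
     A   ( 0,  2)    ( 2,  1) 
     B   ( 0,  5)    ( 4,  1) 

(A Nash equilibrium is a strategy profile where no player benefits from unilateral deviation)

Nash equilibrium: (A, X), (B, X)

Work:
Best responses:
  P1 vs X: payoffs [0, 0] → best response A/B (payoff 0)
  P1 vs Y: payoffs [2, 4] → best response B (payoff 4)
  P2 vs A: payoffs [2, 1] → best response X (payoff 2)
  P2 vs B: payoffs [5, 1] → best response X (payoff 5)
Mutual best responses: (A,X), (B,X) → Nash equilibria.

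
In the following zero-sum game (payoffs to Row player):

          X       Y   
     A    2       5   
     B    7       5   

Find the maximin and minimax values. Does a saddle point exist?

Maximin = 5, Minimax = 5, Saddle: True

Work:
Row minimums: [2, 5] → maximin = 5
Column maximums: [7, 5] → minimax = 5
Saddle point exists! Game value = 5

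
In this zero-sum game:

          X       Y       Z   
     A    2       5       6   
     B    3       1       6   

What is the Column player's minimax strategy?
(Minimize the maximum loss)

Column should play X, value = 3

Work:
Column player minimizes Row's maximum payoff:
Column X: max payoff to Row = 3
Column Y: max payoff to Row = 5
Column Z: max payoff to Row = 6
Minimum is 3, achieved by column X.
Minimax strategy: X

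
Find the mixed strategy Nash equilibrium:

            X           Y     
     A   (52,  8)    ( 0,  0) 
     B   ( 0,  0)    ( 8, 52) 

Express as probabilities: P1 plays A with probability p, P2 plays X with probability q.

p = 0.8667, q = 0.1333

Work:
Find probabilities that make opponent indifferent:
P2 chooses q to make P1 indifferent between A and B
P1 chooses p to make P2 indifferent between X and Y
Mixed NE: P1 plays (A: 0.8667, B: 0.1333), P2 plays (X: 0.1333, Y: 0.8667)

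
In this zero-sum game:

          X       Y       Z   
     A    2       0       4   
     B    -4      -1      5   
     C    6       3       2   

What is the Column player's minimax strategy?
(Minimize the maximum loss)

Column should play Y, value = 3

Work:
Column player minimizes Row's maximum payoff:
Column X: max payoff to Row = 6
Column Y: max payoff to Row = 3
Column Z: max payoff to Row = 5
Minimum is 3, achieved by column Y.
Minimax strategy: Y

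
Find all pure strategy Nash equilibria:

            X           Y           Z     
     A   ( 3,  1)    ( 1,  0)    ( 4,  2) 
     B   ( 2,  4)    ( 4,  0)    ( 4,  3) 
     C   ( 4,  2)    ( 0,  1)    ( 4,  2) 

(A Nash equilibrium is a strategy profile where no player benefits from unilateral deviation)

Nash equilibrium: (A, Z), (C, X), (C, Z)

Work:
Best responses:
  P1 vs X: payoffs [3, 2, 4] → best response C (payoff 4)
  P1 vs Y: payoffs [1, 4, 0] → best response B (payoff 4)
  P1 vs Z: payoffs [4, 4, 4] → best response A/B/C (payoff 4)
  P2 vs A: payoffs [1, 0, 2] → best response Z (payoff 2)
  P2 vs B: payoffs [4, 0, 3] → best response X (payoff 4)
  P2 vs C: payoffs [2, 1, 2] → best response X/Z (payoff 2)
Mutual best responses: (A,Z), (C,X), (C,Z) → Nash equilibria.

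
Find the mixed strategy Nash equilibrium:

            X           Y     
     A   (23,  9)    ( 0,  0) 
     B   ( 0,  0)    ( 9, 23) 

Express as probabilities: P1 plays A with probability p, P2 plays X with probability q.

p = 0.7188, q = 0.2812

Work:
Find probabilities that make opponent indifferent:
P2 chooses q to make P1 indifferent between A and B
P1 chooses p to make P2 indifferent between X and Y
Mixed NE: P1 plays (A: 0.7188, B: 0.2812), P2 plays (X: 0.2812, Y: 0.7188)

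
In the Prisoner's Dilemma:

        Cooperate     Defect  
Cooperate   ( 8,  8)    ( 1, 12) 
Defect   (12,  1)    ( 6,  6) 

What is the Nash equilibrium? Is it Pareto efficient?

(Defect, Defect) is NE; not Pareto efficient

Work:
Defect dominates Cooperate for both players:
If P2 cooperates: Defect (12) > Cooperate (8)
If P2 defects: Defect (6) > Cooperate (1)
NE: (Defect, Defect) with payoff (6, 6)
But (Cooperate, Cooperate) = (8, 8) Pareto dominates (6, 6)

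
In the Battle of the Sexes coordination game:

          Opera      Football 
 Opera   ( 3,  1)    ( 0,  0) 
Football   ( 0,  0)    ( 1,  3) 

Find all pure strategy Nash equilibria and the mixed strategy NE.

Pure NE: (Opera, Opera) and (Football, Football); Mixed NE: p = 0.75, q = 0.25

Work:
Check pure NE:
(Opera, Opera): (3, 1) - no unilateral deviation beneficial
(Football, Football): (1, 3) - no unilateral deviation beneficial
Mixed NE: P1 plays Opera with p = 0.75, P2 plays Opera with q = 0.25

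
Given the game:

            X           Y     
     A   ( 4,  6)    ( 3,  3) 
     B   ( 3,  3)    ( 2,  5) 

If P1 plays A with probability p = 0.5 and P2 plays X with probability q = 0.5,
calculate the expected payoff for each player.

E[P1] = 3.0, E[P2] = 4.25

Work:
E[P1] = p·q·π₁(A,X) + p·(1-q)·π₁(A,Y) + (1-p)·q·π₁(B,X) + (1-p)·(1-q)·π₁(B,Y)
= 0.5·0.5·4 + 0.5·0.5·3 + 0.5·0.5·3 + 0.5·0.5·2
= 3.0

E[P2] = 4.25 (similar calculation)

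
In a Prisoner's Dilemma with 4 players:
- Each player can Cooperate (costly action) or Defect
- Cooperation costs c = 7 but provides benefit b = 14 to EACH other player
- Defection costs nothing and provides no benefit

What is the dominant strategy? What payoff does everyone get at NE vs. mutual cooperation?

Dominant: Defect; NE payoff = 0; Coop payoff = 35

Work:
Defect dominates (saves cost c = 7, benefit to others is external)
NE: All defect → everyone gets 0
If all cooperate: each receives (3)×14 - 7 = 35
Social dilemma: 35 > 0 but NE gives 0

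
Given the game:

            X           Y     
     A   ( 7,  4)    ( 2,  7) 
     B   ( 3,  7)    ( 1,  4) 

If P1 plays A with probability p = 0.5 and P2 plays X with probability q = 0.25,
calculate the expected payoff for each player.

E[P1] = 2.375, E[P2] = 5.5

Work:
E[P1] = p·q·π₁(A,X) + p·(1-q)·π₁(A,Y) + (1-p)·q·π₁(B,X) + (1-p)·(1-q)·π₁(B,Y)
= 0.5·0.25·7 + 0.5·0.75·2 + 0.5·0.25·3 + 0.5·0.75·1
= 2.375

E[P2] = 5.5 (similar calculation)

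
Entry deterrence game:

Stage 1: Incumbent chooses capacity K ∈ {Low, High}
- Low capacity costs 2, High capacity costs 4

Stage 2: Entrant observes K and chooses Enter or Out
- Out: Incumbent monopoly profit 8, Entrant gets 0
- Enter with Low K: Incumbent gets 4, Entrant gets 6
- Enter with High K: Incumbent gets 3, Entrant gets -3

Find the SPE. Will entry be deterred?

SPE: (High, Enter|Low, Out|High); Entry deterred. Incumbent net profit = 4

Work:
After Low K: Entrant enters (6 > 0)
After High K: Entrant stays out (-3 < 0)
Incumbent: Low → 4−2=2, High → 8−4=4
Incumbent chooses High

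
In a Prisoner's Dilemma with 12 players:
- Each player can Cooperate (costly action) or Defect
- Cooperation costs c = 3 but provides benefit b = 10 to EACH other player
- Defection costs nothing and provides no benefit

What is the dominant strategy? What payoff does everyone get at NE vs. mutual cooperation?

Dominant: Defect; NE payoff = 0; Coop payoff = 107

Work:
Defect dominates (saves cost c = 3, benefit to others is external)
NE: All defect → everyone gets 0
If all cooperate: each receives (11)×10 - 3 = 107
Social dilemma: 107 > 0 but NE gives 0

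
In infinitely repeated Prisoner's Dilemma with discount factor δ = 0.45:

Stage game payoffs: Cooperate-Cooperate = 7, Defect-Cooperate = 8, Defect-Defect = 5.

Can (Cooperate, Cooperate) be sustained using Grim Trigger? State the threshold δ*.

δ* = 0.3333; since δ = 0.45 ≥ 0.3333, cooperation can be sustained

Work:
For Grim Trigger:
Cooperate forever: 7/(1-δ)
Defect then punished: 8 + 5·δ/(1-δ)
Need: 7/(1-δ) ≥ 8 + 5·δ/(1-δ)
Solving: δ ≥ (T-R)/(T-P) = (8-7)/(8-5) = 0.3333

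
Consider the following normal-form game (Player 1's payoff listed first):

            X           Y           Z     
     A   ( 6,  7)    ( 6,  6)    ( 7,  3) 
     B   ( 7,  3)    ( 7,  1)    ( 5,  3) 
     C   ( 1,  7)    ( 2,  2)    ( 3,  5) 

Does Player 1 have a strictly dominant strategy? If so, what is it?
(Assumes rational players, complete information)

No strictly dominant strategy exists for Player 1

Work:
A strategy strictly dominates another if it gives a strictly higher payoff against every opponent action. Compare each pair of P1's strategies column-by-column:
  A vs B: [6 vs 7, 6 vs 7, 7 vs 5] → A does not strictly dominate B (column X: 6 ≤ 7)
  A vs C: [6 vs 1, 6 vs 2, 7 vs 3] → A strictly dominates C
  B vs A: [7 vs 6, 7 vs 6, 5 vs 7] → B does not strictly dominate A (column Z: 5 ≤ 7)
  B vs C: [7 vs 1, 7 vs 2, 5 vs 3] → B strictly dominates C
  C vs A: [1 vs 6, 2 vs 6, 3 vs 7] → C does not strictly dominate A (column X: 1 ≤ 6)
  C vs B: [1 vs 7, 2 vs 7, 3 vs 5] → C does not strictly dominate B (column X: 1 ≤ 7)
No single strategy strictly dominates all others → no strictly dominant strategy.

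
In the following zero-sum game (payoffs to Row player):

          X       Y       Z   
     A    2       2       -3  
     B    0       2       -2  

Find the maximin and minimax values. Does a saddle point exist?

Maximin = -2, Minimax = -2, Saddle: True

Work:
Row minimums: [-3, -2] → maximin = -2
Column maximums: [2, 2, -2] → minimax = -2
Saddle point exists! Game value = -2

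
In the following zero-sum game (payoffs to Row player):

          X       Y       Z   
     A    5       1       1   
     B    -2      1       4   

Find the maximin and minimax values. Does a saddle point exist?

Maximin = 1, Minimax = 1, Saddle: True

Work:
Row minimums: [1, -2] → maximin = 1
Column maximums: [5, 1, 4] → minimax = 1
Saddle point exists! Game value = 1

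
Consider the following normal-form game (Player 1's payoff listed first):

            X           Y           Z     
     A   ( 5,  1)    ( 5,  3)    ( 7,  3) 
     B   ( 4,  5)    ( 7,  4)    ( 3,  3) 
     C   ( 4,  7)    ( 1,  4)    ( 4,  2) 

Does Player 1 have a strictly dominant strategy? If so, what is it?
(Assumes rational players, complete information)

No strictly dominant strategy exists for Player 1

Work:
A strategy strictly dominates another if it gives a strictly higher payoff against every opponent action. Compare each pair of P1's strategies column-by-column:
  A vs B: [5 vs 4, 5 vs 7, 7 vs 3] → A does not strictly dominate B (column Y: 5 ≤ 7)
  A vs C: [5 vs 4, 5 vs 1, 7 vs 4] → A strictly dominates C
  B vs A: [4 vs 5, 7 vs 5, 3 vs 7] → B does not strictly dominate A (column X: 4 ≤ 5)
  B vs C: [4 vs 4, 7 vs 1, 3 vs 4] → B does not strictly dominate C (column X: 4 ≤ 4)
  C vs A: [4 vs 5, 1 vs 5, 4 vs 7] → C does not strictly dominate A (column X: 4 ≤ 5)
  C vs B: [4 vs 4, 1 vs 7, 4 vs 3] → C does not strictly dominate B (column X: 4 ≤ 4)
No single strategy strictly dominates all others → no strictly dominant strategy.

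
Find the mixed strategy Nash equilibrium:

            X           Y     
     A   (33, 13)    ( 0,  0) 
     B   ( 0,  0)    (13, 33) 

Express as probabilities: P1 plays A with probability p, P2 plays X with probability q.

p = 0.7174, q = 0.2826

Work:
Find probabilities that make opponent indifferent:
P2 chooses q to make P1 indifferent between A and B
P1 chooses p to make P2 indifferent between X and Y
Mixed NE: P1 plays (A: 0.7174, B: 0.2826), P2 plays (X: 0.2826, Y: 0.7174)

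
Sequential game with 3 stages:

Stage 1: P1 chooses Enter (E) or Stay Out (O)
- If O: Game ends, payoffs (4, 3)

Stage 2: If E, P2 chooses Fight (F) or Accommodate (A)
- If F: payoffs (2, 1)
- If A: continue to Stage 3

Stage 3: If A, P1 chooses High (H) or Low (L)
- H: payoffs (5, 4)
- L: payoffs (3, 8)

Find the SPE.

SPE: (E, A, H); Outcome (5, 4)

Work:
Stage 3: P1 chooses H (5 vs 3)
Stage 2: P2: F->1, A->4 (anticipating H). Choose A
Stage 1: P1: O->4, E->5 (anticipating A, H). Choose E
SPE path: E -> A -> H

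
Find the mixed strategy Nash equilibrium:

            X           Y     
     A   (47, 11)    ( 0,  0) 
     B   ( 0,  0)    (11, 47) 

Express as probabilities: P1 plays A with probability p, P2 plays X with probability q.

p = 0.8103, q = 0.1897

Work:
Find probabilities that make opponent indifferent:
P2 chooses q to make P1 indifferent between A and B
P1 chooses p to make P2 indifferent between X and Y
Mixed NE: P1 plays (A: 0.8103, B: 0.1897), P2 plays (X: 0.1897, Y: 0.8103)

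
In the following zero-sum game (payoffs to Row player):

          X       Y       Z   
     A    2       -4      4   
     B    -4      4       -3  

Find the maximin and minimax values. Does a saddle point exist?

Maximin = -4, Minimax = 2, Saddle: False

Work:
Row minimums: [-4, -4] → maximin = -4
Column maximums: [2, 4, 4] → minimax = 2
No saddle point (maximin ≠ minimax). Mixed strategy needed.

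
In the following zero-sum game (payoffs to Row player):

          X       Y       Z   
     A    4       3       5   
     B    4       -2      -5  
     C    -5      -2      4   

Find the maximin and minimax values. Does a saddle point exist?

Maximin = 3, Minimax = 3, Saddle: True

Work:
Row minimums: [3, -5, -5] → maximin = 3
Column maximums: [4, 3, 5] → minimax = 3
Saddle point exists! Game value = 3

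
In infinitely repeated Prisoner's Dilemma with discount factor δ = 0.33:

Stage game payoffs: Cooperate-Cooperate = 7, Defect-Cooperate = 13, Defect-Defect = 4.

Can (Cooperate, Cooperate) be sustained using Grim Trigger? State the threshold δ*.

δ* = 0.6667; since δ = 0.33 < 0.6667, cooperation cannot be sustained

Work:
For Grim Trigger:
Cooperate forever: 7/(1-δ)
Defect then punished: 13 + 4·δ/(1-δ)
Need: 7/(1-δ) ≥ 13 + 4·δ/(1-δ)
Solving: δ ≥ (T-R)/(T-P) = (13-7)/(13-4) = 0.6667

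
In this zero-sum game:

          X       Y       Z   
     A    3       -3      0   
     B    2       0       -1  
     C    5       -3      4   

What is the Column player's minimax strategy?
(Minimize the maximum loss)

Column should play Y, value = 0

Work:
Column player minimizes Row's maximum payoff:
Column X: max payoff to Row = 5
Column Y: max payoff to Row = 0
Column Z: max payoff to Row = 4
Minimum is 0, achieved by column Y.
Minimax strategy: Y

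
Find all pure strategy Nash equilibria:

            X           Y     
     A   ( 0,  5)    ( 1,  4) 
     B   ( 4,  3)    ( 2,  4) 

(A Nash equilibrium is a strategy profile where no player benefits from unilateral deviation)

Nash equilibrium: (B, Y)

Work:
Best responses:
  P1 vs X: payoffs [0, 4] → best response B (payoff 4)
  P1 vs Y: payoffs [1, 2] → best response B (payoff 2)
  P2 vs A: payoffs [5, 4] → best response X (payoff 5)
  P2 vs B: payoffs [3, 4] → best response Y (payoff 4)
Mutual best responses: (B,Y) → Nash equilibria.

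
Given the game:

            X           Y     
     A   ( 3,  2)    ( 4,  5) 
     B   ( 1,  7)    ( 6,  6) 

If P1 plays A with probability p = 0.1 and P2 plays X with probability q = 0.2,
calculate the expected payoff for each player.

E[P1] = 4.88, E[P2] = 6.02

Work:
E[P1] = p·q·π₁(A,X) + p·(1-q)·π₁(A,Y) + (1-p)·q·π₁(B,X) + (1-p)·(1-q)·π₁(B,Y)
= 0.1·0.2·3 + 0.1·0.8·4 + 0.9·0.2·1 + 0.9·0.8·6
= 4.88

E[P2] = 6.02 (similar calculation)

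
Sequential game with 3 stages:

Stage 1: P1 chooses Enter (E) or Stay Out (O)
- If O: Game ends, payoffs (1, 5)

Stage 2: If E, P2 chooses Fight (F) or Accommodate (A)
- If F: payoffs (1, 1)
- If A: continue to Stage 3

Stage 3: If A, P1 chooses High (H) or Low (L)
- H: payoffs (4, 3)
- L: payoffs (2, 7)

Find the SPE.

SPE: (E, A, H); Outcome (4, 3)

Work:
Stage 3: P1 chooses H (4 vs 2)
Stage 2: P2: F->1, A->3 (anticipating H). Choose A
Stage 1: P1: O->1, E->4 (anticipating A, H). Choose E
SPE path: E -> A -> H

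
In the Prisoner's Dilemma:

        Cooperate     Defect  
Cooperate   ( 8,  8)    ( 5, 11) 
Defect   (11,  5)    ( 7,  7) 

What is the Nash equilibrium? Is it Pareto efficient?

(Defect, Defect) is NE; not Pareto efficient

Work:
Defect dominates Cooperate for both players:
If P2 cooperates: Defect (11) > Cooperate (8)
If P2 defects: Defect (7) > Cooperate (5)
NE: (Defect, Defect) with payoff (7, 7)
But (Cooperate, Cooperate) = (8, 8) Pareto dominates (7, 7)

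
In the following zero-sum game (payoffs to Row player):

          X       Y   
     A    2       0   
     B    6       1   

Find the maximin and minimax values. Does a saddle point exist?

Maximin = 1, Minimax = 1, Saddle: True

Work:
Row minimums: [0, 1] → maximin = 1
Column maximums: [6, 1] → minimax = 1
Saddle point exists! Game value = 1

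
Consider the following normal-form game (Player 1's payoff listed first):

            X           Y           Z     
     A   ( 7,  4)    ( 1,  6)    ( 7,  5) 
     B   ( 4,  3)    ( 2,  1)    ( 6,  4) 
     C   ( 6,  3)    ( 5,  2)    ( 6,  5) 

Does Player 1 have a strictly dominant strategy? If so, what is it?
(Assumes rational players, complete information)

No strictly dominant strategy exists for Player 1

Work:
A strategy strictly dominates another if it gives a strictly higher payoff against every opponent action. Compare each pair of P1's strategies column-by-column:
  A vs B: [7 vs 4, 1 vs 2, 7 vs 6] → A does not strictly dominate B (column Y: 1 ≤ 2)
  A vs C: [7 vs 6, 1 vs 5, 7 vs 6] → A does not strictly dominate C (column Y: 1 ≤ 5)
  B vs A: [4 vs 7, 2 vs 1, 6 vs 7] → B does not strictly dominate A (column X: 4 ≤ 7)
  B vs C: [4 vs 6, 2 vs 5, 6 vs 6] → B does not strictly dominate C (column X: 4 ≤ 6)
  C vs A: [6 vs 7, 5 vs 1, 6 vs 7] → C does not strictly dominate A (column X: 6 ≤ 7)
  C vs B: [6 vs 4, 5 vs 2, 6 vs 6] → C does not strictly dominate B (column Z: 6 ≤ 6)
No single strategy strictly dominates all others → no strictly dominant strategy.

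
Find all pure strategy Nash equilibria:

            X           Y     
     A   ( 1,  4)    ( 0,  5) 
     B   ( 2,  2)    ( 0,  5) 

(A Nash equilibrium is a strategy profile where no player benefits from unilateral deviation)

Nash equilibrium: (A, Y), (B, Y)

Work:
Best responses:
  P1 vs X: payoffs [1, 2] → best response B (payoff 2)
  P1 vs Y: payoffs [0, 0] → best response A/B (payoff 0)
  P2 vs A: payoffs [4, 5] → best response Y (payoff 5)
  P2 vs B: payoffs [2, 5] → best response Y (payoff 5)
Mutual best responses: (A,Y), (B,Y) → Nash equilibria.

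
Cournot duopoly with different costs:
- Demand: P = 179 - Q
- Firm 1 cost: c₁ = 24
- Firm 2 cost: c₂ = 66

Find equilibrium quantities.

q₁* = 65.67, q₂* = 23.67

Work:
Reaction: q₁ = (179 - 24 - q₂)/2
Reaction: q₂ = (179 - 66 - q₁)/2
Solve simultaneously:
q₁* = (179 - 2×24 + 66)/3 = 65.67
q₂* = (179 - 2×66 + 24)/3 = 23.67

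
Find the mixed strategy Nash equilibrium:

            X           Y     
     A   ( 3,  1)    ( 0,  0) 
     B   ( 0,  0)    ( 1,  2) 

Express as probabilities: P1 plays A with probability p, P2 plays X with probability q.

p = 0.6667, q = 0.25

Work:
Find probabilities that make opponent indifferent:
P2 chooses q to make P1 indifferent between A and B
P1 chooses p to make P2 indifferent between X and Y
Mixed NE: P1 plays (A: 0.6667, B: 0.3333), P2 plays (X: 0.25, Y: 0.75)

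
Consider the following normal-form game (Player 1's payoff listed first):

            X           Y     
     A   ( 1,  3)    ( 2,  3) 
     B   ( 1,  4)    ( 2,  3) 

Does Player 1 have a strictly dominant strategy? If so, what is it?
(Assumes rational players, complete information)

No strictly dominant strategy exists for Player 1

Work:
A strategy strictly dominates another if it gives a strictly higher payoff against every opponent action. Compare each pair of P1's strategies column-by-column:
  A vs B: [1 vs 1, 2 vs 2] → A does not strictly dominate B (column X: 1 ≤ 1)
  B vs A: [1 vs 1, 2 vs 2] → B does not strictly dominate A (column X: 1 ≤ 1)
No single strategy strictly dominates all others → no strictly dominant strategy.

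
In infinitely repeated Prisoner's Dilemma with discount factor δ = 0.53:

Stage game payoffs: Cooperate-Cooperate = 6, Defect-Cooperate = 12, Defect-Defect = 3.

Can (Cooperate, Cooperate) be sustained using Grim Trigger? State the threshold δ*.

δ* = 0.6667; since δ = 0.53 < 0.6667, cooperation cannot be sustained

Work:
For Grim Trigger:
Cooperate forever: 6/(1-δ)
Defect then punished: 12 + 3·δ/(1-δ)
Need: 6/(1-δ) ≥ 12 + 3·δ/(1-δ)
Solving: δ ≥ (T-R)/(T-P) = (12-6)/(12-3) = 0.6667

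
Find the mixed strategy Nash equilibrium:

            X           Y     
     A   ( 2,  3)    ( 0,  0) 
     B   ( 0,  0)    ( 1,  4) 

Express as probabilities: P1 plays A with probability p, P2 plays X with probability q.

p = 0.5714, q = 0.3333

Work:
Find probabilities that make opponent indifferent:
P2 chooses q to make P1 indifferent between A and B
P1 chooses p to make P2 indifferent between X and Y
Mixed NE: P1 plays (A: 0.5714, B: 0.4286), P2 plays (X: 0.3333, Y: 0.6667)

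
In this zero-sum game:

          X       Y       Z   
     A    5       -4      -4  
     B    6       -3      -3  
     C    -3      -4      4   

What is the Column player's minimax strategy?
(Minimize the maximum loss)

Column should play Y, value = -3

Work:
Column player minimizes Row's maximum payoff:
Column X: max payoff to Row = 6
Column Y: max payoff to Row = -3
Column Z: max payoff to Row = 4
Minimum is -3, achieved by column Y.
Minimax strategy: Y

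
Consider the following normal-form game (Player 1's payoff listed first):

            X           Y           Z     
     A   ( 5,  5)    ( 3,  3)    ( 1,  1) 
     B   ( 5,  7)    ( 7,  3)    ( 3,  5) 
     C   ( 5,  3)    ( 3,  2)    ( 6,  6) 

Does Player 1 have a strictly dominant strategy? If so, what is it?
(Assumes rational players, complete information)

No strictly dominant strategy exists for Player 1

Work:
A strategy strictly dominates another if it gives a strictly higher payoff against every opponent action. Compare each pair of P1's strategies column-by-column:
  A vs B: [5 vs 5, 3 vs 7, 1 vs 3] → A does not strictly dominate B (column X: 5 ≤ 5)
  A vs C: [5 vs 5, 3 vs 3, 1 vs 6] → A does not strictly dominate C (column X: 5 ≤ 5)
  B vs A: [5 vs 5, 7 vs 3, 3 vs 1] → B does not strictly dominate A (column X: 5 ≤ 5)
  B vs C: [5 vs 5, 7 vs 3, 3 vs 6] → B does not strictly dominate C (column X: 5 ≤ 5)
  C vs A: [5 vs 5, 3 vs 3, 6 vs 1] → C does not strictly dominate A (column X: 5 ≤ 5)
  C vs B: [5 vs 5, 3 vs 7, 6 vs 3] → C does not strictly dominate B (column X: 5 ≤ 5)
No single strategy strictly dominates all others → no strictly dominant strategy.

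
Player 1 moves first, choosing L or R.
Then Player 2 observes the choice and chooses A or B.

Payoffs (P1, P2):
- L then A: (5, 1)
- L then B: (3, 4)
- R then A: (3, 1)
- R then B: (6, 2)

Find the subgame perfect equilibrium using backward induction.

P1 plays R, P2 plays B after L and B after R; Payoff (6, 2)

Work:
Backward induction:
After L: P2 chooses B → P1 gets 3
After R: P2 chooses B → P1 gets 6
P1 chooses R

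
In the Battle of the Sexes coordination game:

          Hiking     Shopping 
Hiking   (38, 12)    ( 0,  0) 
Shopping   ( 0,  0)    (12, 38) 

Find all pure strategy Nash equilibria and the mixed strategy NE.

Pure NE: (Hiking, Hiking) and (Shopping, Shopping); Mixed NE: p = 0.76, q = 0.24

Work:
Check pure NE:
(Hiking, Hiking): (38, 12) - no unilateral deviation beneficial
(Shopping, Shopping): (12, 38) - no unilateral deviation beneficial
Mixed NE: P1 plays Hiking with p = 0.76, P2 plays Hiking with q = 0.24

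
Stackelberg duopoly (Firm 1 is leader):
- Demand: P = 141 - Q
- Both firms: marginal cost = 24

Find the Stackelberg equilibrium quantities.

q₁* (leader) = 58.5, q₂* (follower) = 29.25

Work:
Follower's reaction: q₂ = (a - c - q₁)/2
Leader substitutes: π₁ = q₁·(a - q₁ - (a-c-q₁)/2 - c)
FOC: q₁* = (141 - 24)/2 = 58.50
Then: q₂* = (141 - 24 - 58.5)/2 = 29.25
Leader has first-mover advantage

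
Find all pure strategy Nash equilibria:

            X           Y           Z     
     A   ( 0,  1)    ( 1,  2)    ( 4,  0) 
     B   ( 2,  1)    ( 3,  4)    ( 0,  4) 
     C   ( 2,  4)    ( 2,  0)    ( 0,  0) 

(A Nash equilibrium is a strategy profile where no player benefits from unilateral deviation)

Nash equilibrium: (B, Y), (C, X)

Work:
Best responses:
  P1 vs X: payoffs [0, 2, 2] → best response B/C (payoff 2)
  P1 vs Y: payoffs [1, 3, 2] → best response B (payoff 3)
  P1 vs Z: payoffs [4, 0, 0] → best response A (payoff 4)
  P2 vs A: payoffs [1, 2, 0] → best response Y (payoff 2)
  P2 vs B: payoffs [1, 4, 4] → best response Y/Z (payoff 4)
  P2 vs C: payoffs [4, 0, 0] → best response X (payoff 4)
Mutual best responses: (B,Y), (C,X) → Nash equilibria.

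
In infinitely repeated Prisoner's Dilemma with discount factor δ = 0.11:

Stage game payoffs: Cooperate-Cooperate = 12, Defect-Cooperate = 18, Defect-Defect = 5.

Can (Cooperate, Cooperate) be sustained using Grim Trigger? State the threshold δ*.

δ* = 0.4615; since δ = 0.11 < 0.4615, cooperation cannot be sustained

Work:
For Grim Trigger:
Cooperate forever: 12/(1-δ)
Defect then punished: 18 + 5·δ/(1-δ)
Need: 12/(1-δ) ≥ 18 + 5·δ/(1-δ)
Solving: δ ≥ (T-R)/(T-P) = (18-12)/(18-5) = 0.4615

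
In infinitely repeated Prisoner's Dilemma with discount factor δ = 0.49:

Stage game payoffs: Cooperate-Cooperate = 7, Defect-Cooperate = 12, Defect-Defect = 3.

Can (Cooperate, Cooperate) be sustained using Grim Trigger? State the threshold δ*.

δ* = 0.5556; since δ = 0.49 < 0.5556, cooperation cannot be sustained

Work:
For Grim Trigger:
Cooperate forever: 7/(1-δ)
Defect then punished: 12 + 3·δ/(1-δ)
Need: 7/(1-δ) ≥ 12 + 3·δ/(1-δ)
Solving: δ ≥ (T-R)/(T-P) = (12-7)/(12-3) = 0.5556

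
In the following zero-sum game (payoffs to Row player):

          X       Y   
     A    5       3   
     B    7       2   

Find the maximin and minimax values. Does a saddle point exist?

Maximin = 3, Minimax = 3, Saddle: True

Work:
Row minimums: [3, 2] → maximin = 3
Column maximums: [7, 3] → minimax = 3
Saddle point exists! Game value = 3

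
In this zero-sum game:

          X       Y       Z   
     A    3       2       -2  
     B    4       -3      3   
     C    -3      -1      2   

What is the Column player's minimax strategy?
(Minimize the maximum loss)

Column should play Y, value = 2

Work:
Column player minimizes Row's maximum payoff:
Column X: max payoff to Row = 4
Column Y: max payoff to Row = 2
Column Z: max payoff to Row = 3
Minimum is 2, achieved by column Y.
Minimax strategy: Y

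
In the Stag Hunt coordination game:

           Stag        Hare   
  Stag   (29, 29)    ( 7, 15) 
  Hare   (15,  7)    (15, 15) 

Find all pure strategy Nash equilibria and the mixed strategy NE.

Pure NE: (Stag, Stag) and (Hare, Hare); Mixed NE: p = 0.3636, q = 0.3636

Work:
Check pure NE:
(Stag, Stag): (29, 29) - no unilateral deviation beneficial
(Hare, Hare): (15, 15) - no unilateral deviation beneficial
Mixed NE: P1 plays Stag with p = 0.3636, P2 plays Stag with q = 0.3636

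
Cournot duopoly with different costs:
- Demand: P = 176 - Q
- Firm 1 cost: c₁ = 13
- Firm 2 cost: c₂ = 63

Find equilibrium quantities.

q₁* = 71.0, q₂* = 21.0

Work:
Reaction: q₁ = (176 - 13 - q₂)/2
Reaction: q₂ = (176 - 63 - q₁)/2
Solve simultaneously:
q₁* = (176 - 2×13 + 63)/3 = 71.0
q₂* = (176 - 2×63 + 13)/3 = 21.0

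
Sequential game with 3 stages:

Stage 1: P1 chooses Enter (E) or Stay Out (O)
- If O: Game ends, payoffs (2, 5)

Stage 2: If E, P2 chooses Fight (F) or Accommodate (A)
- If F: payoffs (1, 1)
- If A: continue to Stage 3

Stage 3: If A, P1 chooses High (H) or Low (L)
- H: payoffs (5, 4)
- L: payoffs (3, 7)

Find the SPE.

SPE: (E, A, H); Outcome (5, 4)

Work:
Stage 3: P1 chooses H (5 vs 3)
Stage 2: P2: F->1, A->4 (anticipating H). Choose A
Stage 1: P1: O->2, E->5 (anticipating A, H). Choose E
SPE path: E -> A -> H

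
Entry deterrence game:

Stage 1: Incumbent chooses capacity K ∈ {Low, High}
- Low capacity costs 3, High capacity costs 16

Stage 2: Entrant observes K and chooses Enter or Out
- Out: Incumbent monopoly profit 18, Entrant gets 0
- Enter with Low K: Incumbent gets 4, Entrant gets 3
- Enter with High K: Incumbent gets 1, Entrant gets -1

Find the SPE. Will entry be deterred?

SPE: (High, Enter|Low, Out|High); Entry deterred. Incumbent net profit = 2

Work:
After Low K: Entrant enters (3 > 0)
After High K: Entrant stays out (-1 < 0)
Incumbent: Low → 4−3=1, High → 18−16=2
Incumbent chooses High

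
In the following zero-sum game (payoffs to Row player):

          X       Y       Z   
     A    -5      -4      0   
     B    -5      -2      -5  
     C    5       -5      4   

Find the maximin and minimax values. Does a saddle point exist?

Maximin = -5, Minimax = -2, Saddle: False

Work:
Row minimums: [-5, -5, -5] → maximin = -5
Column maximums: [5, -2, 4] → minimax = -2
No saddle point (maximin ≠ minimax). Mixed strategy needed.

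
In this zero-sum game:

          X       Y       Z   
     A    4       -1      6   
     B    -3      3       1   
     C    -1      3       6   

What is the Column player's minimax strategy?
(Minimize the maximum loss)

Column should play Y, value = 3

Work:
Column player minimizes Row's maximum payoff:
Column X: max payoff to Row = 4
Column Y: max payoff to Row = 3
Column Z: max payoff to Row = 6
Minimum is 3, achieved by column Y.
Minimax strategy: Y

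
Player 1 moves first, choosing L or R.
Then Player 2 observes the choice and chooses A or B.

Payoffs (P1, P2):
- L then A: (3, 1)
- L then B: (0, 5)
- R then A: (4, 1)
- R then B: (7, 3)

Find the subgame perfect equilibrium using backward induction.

P1 plays R, P2 plays B after L and B after R; Payoff (7, 3)

Work:
Backward induction:
After L: P2 chooses B → P1 gets 0
After R: P2 chooses B → P1 gets 7
P1 chooses R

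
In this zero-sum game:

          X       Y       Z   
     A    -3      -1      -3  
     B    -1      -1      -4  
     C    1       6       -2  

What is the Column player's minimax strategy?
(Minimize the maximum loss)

Column should play Z, value = -2

Work:
Column player minimizes Row's maximum payoff:
Column X: max payoff to Row = 1
Column Y: max payoff to Row = 6
Column Z: max payoff to Row = -2
Minimum is -2, achieved by column Z.
Minimax strategy: Z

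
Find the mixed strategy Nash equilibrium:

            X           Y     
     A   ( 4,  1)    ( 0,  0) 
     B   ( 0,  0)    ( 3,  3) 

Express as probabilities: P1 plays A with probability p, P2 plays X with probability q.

p = 0.75, q = 0.4286

Work:
Find probabilities that make opponent indifferent:
P2 chooses q to make P1 indifferent between A and B
P1 chooses p to make P2 indifferent between X and Y
Mixed NE: P1 plays (A: 0.75, B: 0.25), P2 plays (X: 0.4286, Y: 0.5714)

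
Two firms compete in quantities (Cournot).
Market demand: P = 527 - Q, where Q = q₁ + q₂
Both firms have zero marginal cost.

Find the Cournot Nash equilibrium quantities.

q₁* = q₂* = 175.67; P* = 175.67

Work:
Profit: π_i = P·q_i = (a - q_i - q_j)·q_i
FOC: ∂π_i/∂q_i = a - 2q_i - q_j = 0
Reaction function: q_i = (527 - q_j)/2
Symmetry: q* = 527/3 = 175.67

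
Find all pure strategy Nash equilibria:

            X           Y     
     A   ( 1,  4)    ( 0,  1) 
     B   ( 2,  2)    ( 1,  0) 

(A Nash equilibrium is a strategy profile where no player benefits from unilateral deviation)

Nash equilibrium: (B, X)

Work:
Best responses:
  P1 vs X: payoffs [1, 2] → best response B (payoff 2)
  P1 vs Y: payoffs [0, 1] → best response B (payoff 1)
  P2 vs A: payoffs [4, 1] → best response X (payoff 4)
  P2 vs B: payoffs [2, 0] → best response X (payoff 2)
Mutual best responses: (B,X) → Nash equilibria.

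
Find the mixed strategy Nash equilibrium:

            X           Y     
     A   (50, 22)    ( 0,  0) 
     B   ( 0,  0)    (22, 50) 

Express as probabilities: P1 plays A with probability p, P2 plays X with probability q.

p = 0.6944, q = 0.3056

Work:
Find probabilities that make opponent indifferent:
P2 chooses q to make P1 indifferent between A and B
P1 chooses p to make P2 indifferent between X and Y
Mixed NE: P1 plays (A: 0.6944, B: 0.3056), P2 plays (X: 0.3056, Y: 0.6944)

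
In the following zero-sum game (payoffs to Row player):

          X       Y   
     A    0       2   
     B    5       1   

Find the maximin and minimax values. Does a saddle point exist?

Maximin = 1, Minimax = 2, Saddle: False

Work:
Row minimums: [0, 1] → maximin = 1
Column maximums: [5, 2] → minimax = 2
No saddle point (maximin ≠ minimax). Mixed strategy needed.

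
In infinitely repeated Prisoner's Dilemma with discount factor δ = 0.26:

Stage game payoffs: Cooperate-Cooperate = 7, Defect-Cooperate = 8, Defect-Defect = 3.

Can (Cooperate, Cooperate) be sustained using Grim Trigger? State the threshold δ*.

δ* = 0.2; since δ = 0.26 ≥ 0.2, cooperation can be sustained

Work:
For Grim Trigger:
Cooperate forever: 7/(1-δ)
Defect then punished: 8 + 3·δ/(1-δ)
Need: 7/(1-δ) ≥ 8 + 3·δ/(1-δ)
Solving: δ ≥ (T-R)/(T-P) = (8-7)/(8-3) = 0.2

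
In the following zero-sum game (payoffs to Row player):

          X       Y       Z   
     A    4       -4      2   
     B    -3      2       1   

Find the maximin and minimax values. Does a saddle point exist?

Maximin = -3, Minimax = 2, Saddle: False

Work:
Row minimums: [-4, -3] → maximin = -3
Column maximums: [4, 2, 2] → minimax = 2
No saddle point (maximin ≠ minimax). Mixed strategy needed.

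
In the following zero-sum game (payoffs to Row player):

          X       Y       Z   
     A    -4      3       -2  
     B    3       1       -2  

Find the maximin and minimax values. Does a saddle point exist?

Maximin = -2, Minimax = -2, Saddle: True

Work:
Row minimums: [-4, -2] → maximin = -2
Column maximums: [3, 3, -2] → minimax = -2
Saddle point exists! Game value = -2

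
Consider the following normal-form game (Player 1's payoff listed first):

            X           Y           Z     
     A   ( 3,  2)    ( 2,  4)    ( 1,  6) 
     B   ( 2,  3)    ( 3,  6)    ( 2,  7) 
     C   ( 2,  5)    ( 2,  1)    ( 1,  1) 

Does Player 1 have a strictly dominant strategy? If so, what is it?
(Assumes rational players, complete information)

No strictly dominant strategy exists for Player 1

Work:
A strategy strictly dominates another if it gives a strictly higher payoff against every opponent action. Compare each pair of P1's strategies column-by-column:
  A vs B: [3 vs 2, 2 vs 3, 1 vs 2] → A does not strictly dominate B (column Y: 2 ≤ 3)
  A vs C: [3 vs 2, 2 vs 2, 1 vs 1] → A does not strictly dominate C (column Y: 2 ≤ 2)
  B vs A: [2 vs 3, 3 vs 2, 2 vs 1] → B does not strictly dominate A (column X: 2 ≤ 3)
  B vs C: [2 vs 2, 3 vs 2, 2 vs 1] → B does not strictly dominate C (column X: 2 ≤ 2)
  C vs A: [2 vs 3, 2 vs 2, 1 vs 1] → C does not strictly dominate A (column X: 2 ≤ 3)
  C vs B: [2 vs 2, 2 vs 3, 1 vs 2] → C does not strictly dominate B (column X: 2 ≤ 2)
No single strategy strictly dominates all others → no strictly dominant strategy.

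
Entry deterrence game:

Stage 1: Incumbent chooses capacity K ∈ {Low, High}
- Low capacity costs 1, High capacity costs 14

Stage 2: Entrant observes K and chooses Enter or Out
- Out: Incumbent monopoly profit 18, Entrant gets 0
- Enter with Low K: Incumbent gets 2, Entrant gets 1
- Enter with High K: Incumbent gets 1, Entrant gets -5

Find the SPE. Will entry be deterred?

SPE: (High, Enter|Low, Out|High); Entry deterred. Incumbent net profit = 4

Work:
After Low K: Entrant enters (1 > 0)
After High K: Entrant stays out (-5 < 0)
Incumbent: Low → 2−1=1, High → 18−14=4
Incumbent chooses High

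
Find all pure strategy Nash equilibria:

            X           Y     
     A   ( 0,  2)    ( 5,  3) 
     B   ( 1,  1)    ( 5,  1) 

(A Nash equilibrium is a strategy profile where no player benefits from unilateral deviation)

Nash equilibrium: (A, Y), (B, X), (B, Y)

Work:
Best responses:
  P1 vs X: payoffs [0, 1] → best response B (payoff 1)
  P1 vs Y: payoffs [5, 5] → best response A/B (payoff 5)
  P2 vs A: payoffs [2, 3] → best response Y (payoff 3)
  P2 vs B: payoffs [1, 1] → best response X/Y (payoff 1)
Mutual best responses: (A,Y), (B,X), (B,Y) → Nash equilibria.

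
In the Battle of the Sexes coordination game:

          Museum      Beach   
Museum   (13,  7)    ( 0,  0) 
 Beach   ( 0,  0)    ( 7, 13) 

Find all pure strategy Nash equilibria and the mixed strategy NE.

Pure NE: (Museum, Museum) and (Beach, Beach); Mixed NE: p = 0.65, q = 0.35

Work:
Check pure NE:
(Museum, Museum): (13, 7) - no unilateral deviation beneficial
(Beach, Beach): (7, 13) - no unilateral deviation beneficial
Mixed NE: P1 plays Museum with p = 0.65, P2 plays Museum with q = 0.35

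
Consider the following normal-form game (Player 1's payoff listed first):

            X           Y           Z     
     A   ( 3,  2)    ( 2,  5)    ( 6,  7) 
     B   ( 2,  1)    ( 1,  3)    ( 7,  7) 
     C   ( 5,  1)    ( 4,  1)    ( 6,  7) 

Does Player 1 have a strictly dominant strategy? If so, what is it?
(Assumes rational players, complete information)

No strictly dominant strategy exists for Player 1

Work:
A strategy strictly dominates another if it gives a strictly higher payoff against every opponent action. Compare each pair of P1's strategies column-by-column:
  A vs B: [3 vs 2, 2 vs 1, 6 vs 7] → A does not strictly dominate B (column Z: 6 ≤ 7)
  A vs C: [3 vs 5, 2 vs 4, 6 vs 6] → A does not strictly dominate C (column X: 3 ≤ 5)
  B vs A: [2 vs 3, 1 vs 2, 7 vs 6] → B does not strictly dominate A (column X: 2 ≤ 3)
  B vs C: [2 vs 5, 1 vs 4, 7 vs 6] → B does not strictly dominate C (column X: 2 ≤ 5)
  C vs A: [5 vs 3, 4 vs 2, 6 vs 6] → C does not strictly dominate A (column Z: 6 ≤ 6)
  C vs B: [5 vs 2, 4 vs 1, 6 vs 7] → C does not strictly dominate B (column Z: 6 ≤ 7)
No single strategy strictly dominates all others → no strictly dominant strategy.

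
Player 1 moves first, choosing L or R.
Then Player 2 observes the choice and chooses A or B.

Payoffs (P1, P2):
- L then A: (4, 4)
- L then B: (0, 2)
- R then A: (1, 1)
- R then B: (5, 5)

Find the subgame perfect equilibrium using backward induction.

P1 plays R, P2 plays A after L and B after R; Payoff (5, 5)

Work:
Backward induction:
After L: P2 chooses A → P1 gets 4
After R: P2 chooses B → P1 gets 5
P1 chooses R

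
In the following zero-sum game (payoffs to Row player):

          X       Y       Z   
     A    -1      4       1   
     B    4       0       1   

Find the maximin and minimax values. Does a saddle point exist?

Maximin = 0, Minimax = 1, Saddle: False

Work:
Row minimums: [-1, 0] → maximin = 0
Column maximums: [4, 4, 1] → minimax = 1
No saddle point (maximin ≠ minimax). Mixed strategy needed.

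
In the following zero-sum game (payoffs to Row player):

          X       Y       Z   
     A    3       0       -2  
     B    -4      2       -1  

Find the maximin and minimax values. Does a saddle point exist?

Maximin = -2, Minimax = -1, Saddle: False

Work:
Row minimums: [-2, -4] → maximin = -2
Column maximums: [3, 2, -1] → minimax = -1
No saddle point (maximin ≠ minimax). Mixed strategy needed.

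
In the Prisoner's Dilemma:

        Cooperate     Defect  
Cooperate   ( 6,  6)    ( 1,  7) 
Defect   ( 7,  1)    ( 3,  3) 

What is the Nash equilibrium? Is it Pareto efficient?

(Defect, Defect) is NE; not Pareto efficient

Work:
Defect dominates Cooperate for both players:
If P2 cooperates: Defect (7) > Cooperate (6)
If P2 defects: Defect (3) > Cooperate (1)
NE: (Defect, Defect) with payoff (3, 3)
But (Cooperate, Cooperate) = (6, 6) Pareto dominates (3, 3)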